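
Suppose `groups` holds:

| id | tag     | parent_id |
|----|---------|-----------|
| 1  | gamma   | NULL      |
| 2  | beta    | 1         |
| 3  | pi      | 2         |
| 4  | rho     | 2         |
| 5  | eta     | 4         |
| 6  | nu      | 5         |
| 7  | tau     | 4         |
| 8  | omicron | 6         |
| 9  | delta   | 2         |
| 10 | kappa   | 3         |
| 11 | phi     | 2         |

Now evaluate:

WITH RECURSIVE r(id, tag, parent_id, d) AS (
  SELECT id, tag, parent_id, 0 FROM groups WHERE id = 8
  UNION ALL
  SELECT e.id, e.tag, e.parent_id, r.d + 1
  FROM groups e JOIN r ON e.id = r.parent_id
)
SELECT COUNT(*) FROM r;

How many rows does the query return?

Base: id=8 (omicron), parent_id=6, d 0.
Iteration 1: join on id=6 -> nu (id 6, parent_id=5, d 1).
Iteration 2: join on id=5 -> eta (id 5, parent_id=4, d 2).
Iteration 3: join on id=4 -> rho (id 4, parent_id=2, d 3).
Iteration 4: join on id=2 -> beta (id 2, parent_id=1, d 4).
Iteration 5: join on id=1 -> gamma (id 1, parent_id=NULL, d 5).
Iteration 6: parent_id is NULL; no match; recursion stops.
Total rows emitted: 6.

6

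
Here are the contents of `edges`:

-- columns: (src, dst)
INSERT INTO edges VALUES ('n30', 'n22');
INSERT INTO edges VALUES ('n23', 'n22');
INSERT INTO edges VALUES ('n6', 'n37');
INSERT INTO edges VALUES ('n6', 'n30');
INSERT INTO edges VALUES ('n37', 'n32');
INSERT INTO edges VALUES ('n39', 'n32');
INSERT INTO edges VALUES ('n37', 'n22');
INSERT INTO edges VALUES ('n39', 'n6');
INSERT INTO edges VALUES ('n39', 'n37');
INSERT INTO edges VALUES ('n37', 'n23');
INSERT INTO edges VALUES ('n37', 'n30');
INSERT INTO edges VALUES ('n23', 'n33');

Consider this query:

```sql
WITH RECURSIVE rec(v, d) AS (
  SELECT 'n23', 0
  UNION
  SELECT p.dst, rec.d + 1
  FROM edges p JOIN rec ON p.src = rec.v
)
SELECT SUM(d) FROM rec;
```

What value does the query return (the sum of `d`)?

Base: (n23, d=0).
Iteration 1: edges from {n23} -> (n22, d=1), (n33, d=1).
Iteration 2: no outgoing edges from {n22,n33}; recursion stops.
SUM(d) = 0 + 1 + 1 = 2.

2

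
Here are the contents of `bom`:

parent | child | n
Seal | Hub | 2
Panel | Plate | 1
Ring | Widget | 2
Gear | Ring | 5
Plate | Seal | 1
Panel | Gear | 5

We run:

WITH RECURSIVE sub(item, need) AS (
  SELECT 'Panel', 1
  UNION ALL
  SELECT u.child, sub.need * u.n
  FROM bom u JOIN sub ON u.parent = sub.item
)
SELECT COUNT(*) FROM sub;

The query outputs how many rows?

Base: (Panel, need=1).
Iteration 1: components of {Panel} -> Gear = 1*5 = 5, Plate = 1*1 = 1.
Iteration 2: components of {Gear,Plate} -> Ring = 5*5 = 25, Seal = 1*1 = 1.
Iteration 3: components of {Ring,Seal} -> Hub = 1*2 = 2, Widget = 25*2 = 50.
Iteration 4: no further components; recursion stops.
Total rows emitted: 7.

7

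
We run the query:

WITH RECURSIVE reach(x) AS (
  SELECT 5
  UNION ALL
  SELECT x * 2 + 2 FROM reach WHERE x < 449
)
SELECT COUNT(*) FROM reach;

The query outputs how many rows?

Base: x=5.
Iteration 1: 5 < 449 holds -> x = 5 * 2 + 2 = 12.
Iteration 2: 12 < 449 holds -> x = 12 * 2 + 2 = 26.
Iteration 3: 26 < 449 holds -> x = 26 * 2 + 2 = 54.
Iteration 4: 54 < 449 holds -> x = 54 * 2 + 2 = 110.
Iteration 5: 110 < 449 holds -> x = 110 * 2 + 2 = 222.
Iteration 6: 222 < 449 holds -> x = 222 * 2 + 2 = 446.
Iteration 7: 446 < 449 holds -> x = 446 * 2 + 2 = 894.
Iteration 8: 894 < 449 fails; recursion stops.
Total rows emitted: 8.

8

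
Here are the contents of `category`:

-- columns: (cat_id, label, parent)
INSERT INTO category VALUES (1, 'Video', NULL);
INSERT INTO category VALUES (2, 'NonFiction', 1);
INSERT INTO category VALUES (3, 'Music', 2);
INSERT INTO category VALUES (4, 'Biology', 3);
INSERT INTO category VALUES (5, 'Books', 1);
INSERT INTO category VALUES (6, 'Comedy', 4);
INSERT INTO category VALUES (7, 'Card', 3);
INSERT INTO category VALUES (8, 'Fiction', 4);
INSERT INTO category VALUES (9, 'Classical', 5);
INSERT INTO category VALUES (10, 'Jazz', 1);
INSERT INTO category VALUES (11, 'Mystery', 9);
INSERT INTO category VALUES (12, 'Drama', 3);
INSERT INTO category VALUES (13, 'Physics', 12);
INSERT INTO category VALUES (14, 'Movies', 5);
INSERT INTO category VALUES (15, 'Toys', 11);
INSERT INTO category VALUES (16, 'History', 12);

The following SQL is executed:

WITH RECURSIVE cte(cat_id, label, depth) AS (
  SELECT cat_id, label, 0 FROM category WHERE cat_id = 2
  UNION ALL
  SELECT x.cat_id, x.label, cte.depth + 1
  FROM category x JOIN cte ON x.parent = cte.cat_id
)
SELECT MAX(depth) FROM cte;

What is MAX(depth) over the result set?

3

Base: cat_id=2 (NonFiction) at depth 0.
Iteration 1: rows with parent in {2} -> Music (id 3, depth 1).
Iteration 2: rows with parent in {3} -> Biology (id 4, depth 2), Card (id 7, depth 2), Drama (id 12, depth 2).
Iteration 3: rows with parent in {4,7,12} -> Comedy (id 6, depth 3), Fiction (id 8, depth 3), Physics (id 13, depth 3), History (id 16, depth 3).
Iteration 4: no rows with parent in {6,8,13,16}; recursion stops.
depth values: 0, 1, 2, 2, 2, 3, 3, 3, 3; the maximum is 3.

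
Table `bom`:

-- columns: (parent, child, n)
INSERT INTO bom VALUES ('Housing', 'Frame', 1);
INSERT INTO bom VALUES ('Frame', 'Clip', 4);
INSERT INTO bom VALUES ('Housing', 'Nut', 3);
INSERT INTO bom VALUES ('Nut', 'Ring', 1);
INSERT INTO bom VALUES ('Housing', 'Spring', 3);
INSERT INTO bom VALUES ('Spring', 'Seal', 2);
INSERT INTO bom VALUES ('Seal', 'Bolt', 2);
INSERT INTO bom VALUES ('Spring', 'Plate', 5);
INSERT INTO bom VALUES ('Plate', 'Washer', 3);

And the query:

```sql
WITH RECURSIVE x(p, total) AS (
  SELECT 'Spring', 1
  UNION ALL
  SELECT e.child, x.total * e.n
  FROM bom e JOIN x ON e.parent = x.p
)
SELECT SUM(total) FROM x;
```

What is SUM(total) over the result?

27

Base: (Spring, total=1).
Iteration 1: components of {Spring} -> Plate = 1*5 = 5, Seal = 1*2 = 2.
Iteration 2: components of {Plate,Seal} -> Bolt = 2*2 = 4, Washer = 5*3 = 15.
Iteration 3: no further components; recursion stops.
SUM(total) = 1 + 2 + 5 + 4 + 15 = 27.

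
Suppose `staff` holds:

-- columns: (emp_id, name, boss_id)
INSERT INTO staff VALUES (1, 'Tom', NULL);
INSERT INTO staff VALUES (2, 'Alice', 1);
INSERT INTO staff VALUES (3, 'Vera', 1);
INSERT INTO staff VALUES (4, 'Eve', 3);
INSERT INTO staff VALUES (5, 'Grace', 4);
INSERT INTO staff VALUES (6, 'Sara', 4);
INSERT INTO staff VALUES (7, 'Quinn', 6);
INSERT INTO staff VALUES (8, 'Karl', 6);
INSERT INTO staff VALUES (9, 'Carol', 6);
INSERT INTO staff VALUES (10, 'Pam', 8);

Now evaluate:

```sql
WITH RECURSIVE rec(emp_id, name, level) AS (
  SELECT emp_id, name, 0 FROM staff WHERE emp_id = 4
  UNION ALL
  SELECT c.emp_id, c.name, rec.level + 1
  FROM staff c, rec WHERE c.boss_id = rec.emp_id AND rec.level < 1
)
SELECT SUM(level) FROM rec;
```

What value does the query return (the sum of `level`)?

Base: emp_id=4 (Eve) at level 0.
Iteration 1: rows with boss_id in {4} -> Grace (id 5, level 1), Sara (id 6, level 1).
Iteration 2: level < 1 fails for all current rows; recursion stops.
SUM(level) = 0 + 1 + 1 = 2.

2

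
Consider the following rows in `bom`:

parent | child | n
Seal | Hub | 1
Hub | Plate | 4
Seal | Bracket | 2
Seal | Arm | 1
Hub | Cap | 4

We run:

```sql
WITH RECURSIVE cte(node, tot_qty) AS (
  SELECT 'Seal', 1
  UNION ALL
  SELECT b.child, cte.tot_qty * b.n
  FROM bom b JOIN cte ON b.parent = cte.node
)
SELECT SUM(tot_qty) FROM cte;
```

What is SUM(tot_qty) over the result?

Base: (Seal, tot_qty=1).
Iteration 1: components of {Seal} -> Arm = 1*1 = 1, Bracket = 1*2 = 2, Hub = 1*1 = 1.
Iteration 2: components of {Arm,Bracket,Hub} -> Cap = 1*4 = 4, Plate = 1*4 = 4.
Iteration 3: no further components; recursion stops.
SUM(tot_qty) = 1 + 1 + 2 + 1 + 4 + 4 = 13.

13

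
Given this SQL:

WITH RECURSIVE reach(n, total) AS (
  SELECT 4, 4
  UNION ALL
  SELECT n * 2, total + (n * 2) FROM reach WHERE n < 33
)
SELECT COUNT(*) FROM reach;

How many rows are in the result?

Base: n=4, total=4.
Iteration 1: 4 < 33 holds -> n = 4 * 2 = 8, total = 4 + 8 = 12.
Iteration 2: 8 < 33 holds -> n = 8 * 2 = 16, total = 12 + 16 = 28.
Iteration 3: 16 < 33 holds -> n = 16 * 2 = 32, total = 28 + 32 = 60.
Iteration 4: 32 < 33 holds -> n = 32 * 2 = 64, total = 60 + 64 = 124.
Iteration 5: 64 < 33 fails; recursion stops.
Total rows emitted: 5.

5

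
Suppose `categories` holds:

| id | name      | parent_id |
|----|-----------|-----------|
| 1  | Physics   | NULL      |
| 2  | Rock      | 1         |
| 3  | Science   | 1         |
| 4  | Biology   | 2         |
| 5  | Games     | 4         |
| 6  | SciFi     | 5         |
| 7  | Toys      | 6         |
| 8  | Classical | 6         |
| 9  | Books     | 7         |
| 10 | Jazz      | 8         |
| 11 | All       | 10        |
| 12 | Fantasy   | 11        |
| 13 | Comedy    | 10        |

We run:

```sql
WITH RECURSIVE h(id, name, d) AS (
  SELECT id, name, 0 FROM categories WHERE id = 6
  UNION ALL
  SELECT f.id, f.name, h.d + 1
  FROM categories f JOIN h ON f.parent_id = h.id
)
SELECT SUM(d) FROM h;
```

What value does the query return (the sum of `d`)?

Base: id=6 (SciFi) at d 0.
Iteration 1: rows with parent_id in {6} -> Toys (id 7, d 1), Classical (id 8, d 1).
Iteration 2: rows with parent_id in {7,8} -> Books (id 9, d 2), Jazz (id 10, d 2).
Iteration 3: rows with parent_id in {9,10} -> All (id 11, d 3), Comedy (id 13, d 3).
Iteration 4: rows with parent_id in {11,13} -> Fantasy (id 12, d 4).
Iteration 5: no rows with parent_id in {12}; recursion stops.
SUM(d) = 0 + 1 + 1 + 2 + 2 + 3 + 3 + 4 = 16.

16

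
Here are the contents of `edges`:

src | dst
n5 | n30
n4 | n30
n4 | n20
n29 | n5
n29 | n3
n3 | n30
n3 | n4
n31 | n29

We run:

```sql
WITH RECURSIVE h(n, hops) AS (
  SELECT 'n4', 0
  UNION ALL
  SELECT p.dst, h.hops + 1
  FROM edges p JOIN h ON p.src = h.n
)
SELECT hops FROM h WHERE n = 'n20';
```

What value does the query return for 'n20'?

1

Base: (n4, hops=0).
Iteration 1: edges from {n4} -> (n20, hops=1), (n30, hops=1).
Iteration 2: no outgoing edges from {n20,n30}; recursion stops.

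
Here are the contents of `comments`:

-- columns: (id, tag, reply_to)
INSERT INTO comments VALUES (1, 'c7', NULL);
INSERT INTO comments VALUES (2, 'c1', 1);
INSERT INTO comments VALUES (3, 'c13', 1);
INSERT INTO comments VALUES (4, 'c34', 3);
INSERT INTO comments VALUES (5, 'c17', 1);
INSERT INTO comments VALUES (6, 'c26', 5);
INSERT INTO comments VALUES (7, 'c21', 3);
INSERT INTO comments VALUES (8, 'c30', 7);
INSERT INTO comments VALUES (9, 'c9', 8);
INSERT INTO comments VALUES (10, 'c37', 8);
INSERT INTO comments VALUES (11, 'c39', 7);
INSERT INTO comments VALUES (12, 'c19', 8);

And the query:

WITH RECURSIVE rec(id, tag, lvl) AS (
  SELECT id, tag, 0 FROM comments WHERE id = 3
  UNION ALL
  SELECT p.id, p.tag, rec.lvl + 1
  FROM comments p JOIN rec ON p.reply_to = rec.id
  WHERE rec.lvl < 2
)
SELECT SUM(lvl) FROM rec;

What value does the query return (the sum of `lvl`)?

6

Base: id=3 (c13) at lvl 0.
Iteration 1: rows with reply_to in {3} -> c34 (id 4, lvl 1), c21 (id 7, lvl 1).
Iteration 2: rows with reply_to in {4,7} -> c30 (id 8, lvl 2), c39 (id 11, lvl 2).
Iteration 3: lvl < 2 fails for all current rows; recursion stops.
SUM(lvl) = 0 + 1 + 1 + 2 + 2 = 6.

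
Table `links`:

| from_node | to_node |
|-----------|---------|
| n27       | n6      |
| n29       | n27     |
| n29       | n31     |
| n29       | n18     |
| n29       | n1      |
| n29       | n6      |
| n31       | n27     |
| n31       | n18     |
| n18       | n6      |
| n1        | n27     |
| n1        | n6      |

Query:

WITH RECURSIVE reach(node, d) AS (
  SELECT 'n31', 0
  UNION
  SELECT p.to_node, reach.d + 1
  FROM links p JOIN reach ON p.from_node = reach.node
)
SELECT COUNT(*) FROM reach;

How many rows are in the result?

4

Base: (n31, d=0).
Iteration 1: edges from {n31} -> (n18, d=1), (n27, d=1).
Iteration 2: edges from {n18,n27} -> (n6, d=2). [UNION drops 1 duplicate row(s)]
Iteration 3: no outgoing edges from {n6}; recursion stops.
Total rows emitted: 4.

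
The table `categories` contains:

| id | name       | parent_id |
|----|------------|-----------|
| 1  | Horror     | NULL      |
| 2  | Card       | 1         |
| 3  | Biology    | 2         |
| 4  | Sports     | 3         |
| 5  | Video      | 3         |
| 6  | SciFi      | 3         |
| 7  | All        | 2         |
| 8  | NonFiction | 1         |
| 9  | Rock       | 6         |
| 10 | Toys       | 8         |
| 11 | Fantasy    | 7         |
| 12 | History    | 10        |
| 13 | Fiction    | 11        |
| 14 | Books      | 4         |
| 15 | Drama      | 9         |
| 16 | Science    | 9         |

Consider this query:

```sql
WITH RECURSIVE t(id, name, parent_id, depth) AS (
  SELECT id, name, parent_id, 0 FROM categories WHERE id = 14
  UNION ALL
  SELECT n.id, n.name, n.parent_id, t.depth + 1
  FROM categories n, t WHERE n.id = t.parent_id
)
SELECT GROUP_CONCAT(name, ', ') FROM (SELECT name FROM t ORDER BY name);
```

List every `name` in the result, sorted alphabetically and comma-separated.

Biology, Books, Card, Horror, Sports

Base: id=14 (Books), parent_id=4, depth 0.
Iteration 1: join on id=4 -> Sports (id 4, parent_id=3, depth 1).
Iteration 2: join on id=3 -> Biology (id 3, parent_id=2, depth 2).
Iteration 3: join on id=2 -> Card (id 2, parent_id=1, depth 3).
Iteration 4: join on id=1 -> Horror (id 1, parent_id=NULL, depth 4).
Iteration 5: parent_id is NULL; no match; recursion stops.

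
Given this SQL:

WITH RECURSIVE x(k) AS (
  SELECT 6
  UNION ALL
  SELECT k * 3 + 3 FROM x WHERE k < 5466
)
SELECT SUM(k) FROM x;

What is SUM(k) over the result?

8187

Base: k=6.
Iteration 1: 6 < 5466 holds -> k = 6 * 3 + 3 = 21.
Iteration 2: 21 < 5466 holds -> k = 21 * 3 + 3 = 66.
Iteration 3: 66 < 5466 holds -> k = 66 * 3 + 3 = 201.
Iteration 4: 201 < 5466 holds -> k = 201 * 3 + 3 = 606.
Iteration 5: 606 < 5466 holds -> k = 606 * 3 + 3 = 1821.
Iteration 6: 1821 < 5466 holds -> k = 1821 * 3 + 3 = 5466.
Iteration 7: 5466 < 5466 fails; recursion stops.
SUM(k) = 6 + 21 + 66 + 201 + 606 + 1821 + 5466 = 8187.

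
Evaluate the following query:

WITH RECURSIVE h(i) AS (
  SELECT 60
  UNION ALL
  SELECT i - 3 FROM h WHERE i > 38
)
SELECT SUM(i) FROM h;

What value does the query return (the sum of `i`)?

Base: i=60.
Iteration 1: 60 > 38 holds -> i = 60 - 3 = 57.
Iteration 2: 57 > 38 holds -> i = 57 - 3 = 54.
Iteration 3: 54 > 38 holds -> i = 54 - 3 = 51.
Iteration 4: 51 > 38 holds -> i = 51 - 3 = 48.
Iteration 5: 48 > 38 holds -> i = 48 - 3 = 45.
Iteration 6: 45 > 38 holds -> i = 45 - 3 = 42.
Iteration 7: 42 > 38 holds -> i = 42 - 3 = 39.
Iteration 8: 39 > 38 holds -> i = 39 - 3 = 36.
Iteration 9: 36 > 38 fails; recursion stops.
SUM(i) = 60 + 57 + 54 + 51 + 48 + 45 + 42 + 39 + 36 = 432.

432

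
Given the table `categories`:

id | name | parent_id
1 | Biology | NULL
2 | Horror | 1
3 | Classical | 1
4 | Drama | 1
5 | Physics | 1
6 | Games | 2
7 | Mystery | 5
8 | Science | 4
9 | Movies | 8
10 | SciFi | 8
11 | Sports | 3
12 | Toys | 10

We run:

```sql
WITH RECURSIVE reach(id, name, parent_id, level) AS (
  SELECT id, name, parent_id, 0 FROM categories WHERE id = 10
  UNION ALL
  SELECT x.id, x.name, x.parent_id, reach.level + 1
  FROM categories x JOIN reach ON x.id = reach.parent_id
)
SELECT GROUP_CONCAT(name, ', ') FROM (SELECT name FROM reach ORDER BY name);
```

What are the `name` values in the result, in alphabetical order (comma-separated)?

Biology, Drama, SciFi, Science

Base: id=10 (SciFi), parent_id=8, level 0.
Iteration 1: join on id=8 -> Science (id 8, parent_id=4, level 1).
Iteration 2: join on id=4 -> Drama (id 4, parent_id=1, level 2).
Iteration 3: join on id=1 -> Biology (id 1, parent_id=NULL, level 3).
Iteration 4: parent_id is NULL; no match; recursion stops.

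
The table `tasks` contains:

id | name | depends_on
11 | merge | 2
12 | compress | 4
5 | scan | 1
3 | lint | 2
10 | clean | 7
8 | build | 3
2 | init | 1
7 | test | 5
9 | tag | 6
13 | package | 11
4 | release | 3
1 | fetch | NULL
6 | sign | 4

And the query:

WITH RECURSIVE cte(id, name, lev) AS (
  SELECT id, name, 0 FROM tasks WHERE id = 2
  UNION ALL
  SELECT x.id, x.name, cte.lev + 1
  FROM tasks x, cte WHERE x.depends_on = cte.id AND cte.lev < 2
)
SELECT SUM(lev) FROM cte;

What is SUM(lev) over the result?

Base: id=2 (init) at lev 0.
Iteration 1: rows with depends_on in {2} -> lint (id 3, lev 1), merge (id 11, lev 1).
Iteration 2: rows with depends_on in {3,11} -> release (id 4, lev 2), build (id 8, lev 2), package (id 13, lev 2).
Iteration 3: lev < 2 fails for all current rows; recursion stops.
SUM(lev) = 0 + 1 + 1 + 2 + 2 + 2 = 8.

8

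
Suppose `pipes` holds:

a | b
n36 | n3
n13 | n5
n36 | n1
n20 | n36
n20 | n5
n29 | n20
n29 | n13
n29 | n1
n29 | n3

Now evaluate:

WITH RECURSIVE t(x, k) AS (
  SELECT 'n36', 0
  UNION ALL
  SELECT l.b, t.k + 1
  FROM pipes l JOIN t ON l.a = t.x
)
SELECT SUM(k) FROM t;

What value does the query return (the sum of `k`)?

2

Base: (n36, k=0).
Iteration 1: edges from {n36} -> (n1, k=1), (n3, k=1).
Iteration 2: no outgoing edges from {n1,n3}; recursion stops.
SUM(k) = 0 + 1 + 1 = 2.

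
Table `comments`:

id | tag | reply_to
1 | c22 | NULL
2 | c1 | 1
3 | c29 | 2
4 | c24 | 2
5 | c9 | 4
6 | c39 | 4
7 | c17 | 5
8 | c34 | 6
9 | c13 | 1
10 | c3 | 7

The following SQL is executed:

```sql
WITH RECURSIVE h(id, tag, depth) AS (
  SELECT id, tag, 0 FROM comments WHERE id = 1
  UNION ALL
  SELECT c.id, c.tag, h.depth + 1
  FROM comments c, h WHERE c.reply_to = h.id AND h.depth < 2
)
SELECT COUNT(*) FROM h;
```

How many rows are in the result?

Base: id=1 (c22) at depth 0.
Iteration 1: rows with reply_to in {1} -> c1 (id 2, depth 1), c13 (id 9, depth 1).
Iteration 2: rows with reply_to in {2,9} -> c29 (id 3, depth 2), c24 (id 4, depth 2).
Iteration 3: depth < 2 fails for all current rows; recursion stops.
Total rows emitted: 5.

5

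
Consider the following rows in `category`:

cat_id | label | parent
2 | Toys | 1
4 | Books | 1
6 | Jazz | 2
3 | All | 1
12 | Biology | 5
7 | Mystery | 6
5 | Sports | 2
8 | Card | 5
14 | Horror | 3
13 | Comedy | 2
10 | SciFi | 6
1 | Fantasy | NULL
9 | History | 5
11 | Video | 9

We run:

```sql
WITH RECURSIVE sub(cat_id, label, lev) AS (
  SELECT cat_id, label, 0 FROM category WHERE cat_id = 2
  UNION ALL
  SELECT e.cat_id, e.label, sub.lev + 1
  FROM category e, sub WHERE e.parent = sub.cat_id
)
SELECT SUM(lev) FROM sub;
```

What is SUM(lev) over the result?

Base: cat_id=2 (Toys) at lev 0.
Iteration 1: rows with parent in {2} -> Sports (id 5, lev 1), Jazz (id 6, lev 1), Comedy (id 13, lev 1).
Iteration 2: rows with parent in {5,6,13} -> Mystery (id 7, lev 2), Card (id 8, lev 2), History (id 9, lev 2), SciFi (id 10, lev 2), Biology (id 12, lev 2).
Iteration 3: rows with parent in {7,8,9,10,12} -> Video (id 11, lev 3).
Iteration 4: no rows with parent in {11}; recursion stops.
SUM(lev) = 0 + 1 + 1 + 1 + 2 + 2 + 2 + 2 + 2 + 3 = 16.

16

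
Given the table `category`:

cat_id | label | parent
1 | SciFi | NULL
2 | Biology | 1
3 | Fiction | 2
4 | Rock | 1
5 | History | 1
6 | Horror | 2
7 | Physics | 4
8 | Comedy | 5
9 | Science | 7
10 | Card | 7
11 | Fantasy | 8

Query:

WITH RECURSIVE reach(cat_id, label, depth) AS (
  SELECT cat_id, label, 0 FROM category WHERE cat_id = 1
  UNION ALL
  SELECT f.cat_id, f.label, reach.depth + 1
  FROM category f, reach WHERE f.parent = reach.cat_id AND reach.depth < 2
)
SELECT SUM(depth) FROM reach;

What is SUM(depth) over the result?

Base: cat_id=1 (SciFi) at depth 0.
Iteration 1: rows with parent in {1} -> Biology (id 2, depth 1), Rock (id 4, depth 1), History (id 5, depth 1).
Iteration 2: rows with parent in {2,4,5} -> Fiction (id 3, depth 2), Horror (id 6, depth 2), Physics (id 7, depth 2), Comedy (id 8, depth 2).
Iteration 3: depth < 2 fails for all current rows; recursion stops.
SUM(depth) = 0 + 1 + 1 + 1 + 2 + 2 + 2 + 2 = 11.

11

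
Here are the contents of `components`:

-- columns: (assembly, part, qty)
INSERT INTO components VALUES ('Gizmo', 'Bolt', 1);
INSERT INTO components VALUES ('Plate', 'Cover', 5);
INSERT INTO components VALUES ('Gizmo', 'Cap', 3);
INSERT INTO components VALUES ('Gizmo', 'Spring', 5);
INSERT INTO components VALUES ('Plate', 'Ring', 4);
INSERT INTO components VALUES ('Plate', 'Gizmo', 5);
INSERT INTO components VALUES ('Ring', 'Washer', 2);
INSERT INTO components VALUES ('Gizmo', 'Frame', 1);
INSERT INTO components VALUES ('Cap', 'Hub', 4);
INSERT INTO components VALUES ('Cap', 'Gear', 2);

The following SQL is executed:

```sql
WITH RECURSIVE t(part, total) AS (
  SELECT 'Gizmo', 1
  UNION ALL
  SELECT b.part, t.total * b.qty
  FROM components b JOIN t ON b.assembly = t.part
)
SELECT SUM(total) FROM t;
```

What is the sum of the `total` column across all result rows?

29

Base: (Gizmo, total=1).
Iteration 1: components of {Gizmo} -> Bolt = 1*1 = 1, Cap = 1*3 = 3, Frame = 1*1 = 1, Spring = 1*5 = 5.
Iteration 2: components of {Bolt,Cap,Frame,Spring} -> Gear = 3*2 = 6, Hub = 3*4 = 12.
Iteration 3: no further components; recursion stops.
SUM(total) = 1 + 1 + 3 + 1 + 5 + 6 + 12 = 29.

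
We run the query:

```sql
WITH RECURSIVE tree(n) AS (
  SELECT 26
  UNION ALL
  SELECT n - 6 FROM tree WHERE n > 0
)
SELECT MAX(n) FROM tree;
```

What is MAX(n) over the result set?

26

Base: n=26.
Iteration 1: 26 > 0 holds -> n = 26 - 6 = 20.
Iteration 2: 20 > 0 holds -> n = 20 - 6 = 14.
Iteration 3: 14 > 0 holds -> n = 14 - 6 = 8.
Iteration 4: 8 > 0 holds -> n = 8 - 6 = 2.
Iteration 5: 2 > 0 holds -> n = 2 - 6 = -4.
Iteration 6: -4 > 0 fails; recursion stops.
n values: 26, 20, 14, 8, 2, -4; the maximum is 26.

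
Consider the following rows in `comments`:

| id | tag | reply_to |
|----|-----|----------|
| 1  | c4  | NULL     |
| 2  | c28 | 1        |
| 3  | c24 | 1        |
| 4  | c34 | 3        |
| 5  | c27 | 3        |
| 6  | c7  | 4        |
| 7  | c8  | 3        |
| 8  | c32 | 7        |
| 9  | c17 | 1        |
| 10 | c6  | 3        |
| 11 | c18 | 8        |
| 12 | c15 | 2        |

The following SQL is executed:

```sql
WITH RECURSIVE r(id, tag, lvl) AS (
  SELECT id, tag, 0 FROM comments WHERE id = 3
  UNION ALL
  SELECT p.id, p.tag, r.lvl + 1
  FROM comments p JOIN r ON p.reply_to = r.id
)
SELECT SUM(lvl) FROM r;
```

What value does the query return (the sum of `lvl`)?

11

Base: id=3 (c24) at lvl 0.
Iteration 1: rows with reply_to in {3} -> c34 (id 4, lvl 1), c27 (id 5, lvl 1), c8 (id 7, lvl 1), c6 (id 10, lvl 1).
Iteration 2: rows with reply_to in {4,5,7,10} -> c7 (id 6, lvl 2), c32 (id 8, lvl 2).
Iteration 3: rows with reply_to in {6,8} -> c18 (id 11, lvl 3).
Iteration 4: no rows with reply_to in {11}; recursion stops.
SUM(lvl) = 0 + 1 + 1 + 1 + 1 + 2 + 2 + 3 = 11.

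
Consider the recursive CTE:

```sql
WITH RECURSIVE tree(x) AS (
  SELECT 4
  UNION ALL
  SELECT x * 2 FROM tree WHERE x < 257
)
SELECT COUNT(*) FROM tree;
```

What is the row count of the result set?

Base: x=4.
Iteration 1: 4 < 257 holds -> x = 4 * 2 = 8.
Iteration 2: 8 < 257 holds -> x = 8 * 2 = 16.
Iteration 3: 16 < 257 holds -> x = 16 * 2 = 32.
Iteration 4: 32 < 257 holds -> x = 32 * 2 = 64.
Iteration 5: 64 < 257 holds -> x = 64 * 2 = 128.
Iteration 6: 128 < 257 holds -> x = 128 * 2 = 256.
Iteration 7: 256 < 257 holds -> x = 256 * 2 = 512.
Iteration 8: 512 < 257 fails; recursion stops.
Total rows emitted: 8.

8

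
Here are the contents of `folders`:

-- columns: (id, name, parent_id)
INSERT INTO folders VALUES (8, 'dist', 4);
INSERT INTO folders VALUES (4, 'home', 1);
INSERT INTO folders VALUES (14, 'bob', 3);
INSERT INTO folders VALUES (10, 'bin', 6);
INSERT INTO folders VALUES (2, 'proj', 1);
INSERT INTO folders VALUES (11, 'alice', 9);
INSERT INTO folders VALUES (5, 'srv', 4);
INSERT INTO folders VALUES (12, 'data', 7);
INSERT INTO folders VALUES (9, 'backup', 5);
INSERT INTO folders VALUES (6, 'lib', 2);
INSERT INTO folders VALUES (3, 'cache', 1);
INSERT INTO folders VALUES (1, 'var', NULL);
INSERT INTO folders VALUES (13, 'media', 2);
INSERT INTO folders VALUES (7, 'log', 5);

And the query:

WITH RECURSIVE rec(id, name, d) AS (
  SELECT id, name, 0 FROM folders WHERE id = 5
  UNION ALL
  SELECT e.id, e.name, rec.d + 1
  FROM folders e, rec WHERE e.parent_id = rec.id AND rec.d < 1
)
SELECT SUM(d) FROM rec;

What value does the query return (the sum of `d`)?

2

Base: id=5 (srv) at d 0.
Iteration 1: rows with parent_id in {5} -> log (id 7, d 1), backup (id 9, d 1).
Iteration 2: d < 1 fails for all current rows; recursion stops.
SUM(d) = 0 + 1 + 1 = 2.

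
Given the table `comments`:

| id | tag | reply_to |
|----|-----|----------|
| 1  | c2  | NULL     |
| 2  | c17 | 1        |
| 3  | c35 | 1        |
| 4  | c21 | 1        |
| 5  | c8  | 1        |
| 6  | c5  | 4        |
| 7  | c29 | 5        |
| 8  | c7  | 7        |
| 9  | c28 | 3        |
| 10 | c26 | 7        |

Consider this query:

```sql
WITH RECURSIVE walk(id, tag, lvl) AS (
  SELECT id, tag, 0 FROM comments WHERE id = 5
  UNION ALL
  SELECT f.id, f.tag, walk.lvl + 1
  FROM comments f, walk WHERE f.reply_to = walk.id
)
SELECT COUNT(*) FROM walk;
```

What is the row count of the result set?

4

Base: id=5 (c8) at lvl 0.
Iteration 1: rows with reply_to in {5} -> c29 (id 7, lvl 1).
Iteration 2: rows with reply_to in {7} -> c7 (id 8, lvl 2), c26 (id 10, lvl 2).
Iteration 3: no rows with reply_to in {8,10}; recursion stops.
Total rows emitted: 4.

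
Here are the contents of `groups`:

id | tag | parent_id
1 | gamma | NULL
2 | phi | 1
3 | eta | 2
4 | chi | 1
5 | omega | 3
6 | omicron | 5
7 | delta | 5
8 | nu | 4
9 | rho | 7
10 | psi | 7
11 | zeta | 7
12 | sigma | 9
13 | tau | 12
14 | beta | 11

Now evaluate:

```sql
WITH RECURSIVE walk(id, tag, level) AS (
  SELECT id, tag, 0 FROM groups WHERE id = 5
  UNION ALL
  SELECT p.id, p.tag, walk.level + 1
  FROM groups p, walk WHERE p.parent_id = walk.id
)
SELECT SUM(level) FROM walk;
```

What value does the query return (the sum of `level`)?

Base: id=5 (omega) at level 0.
Iteration 1: rows with parent_id in {5} -> omicron (id 6, level 1), delta (id 7, level 1).
Iteration 2: rows with parent_id in {6,7} -> rho (id 9, level 2), psi (id 10, level 2), zeta (id 11, level 2).
Iteration 3: rows with parent_id in {9,10,11} -> sigma (id 12, level 3), beta (id 14, level 3).
Iteration 4: rows with parent_id in {12,14} -> tau (id 13, level 4).
Iteration 5: no rows with parent_id in {13}; recursion stops.
SUM(level) = 0 + 1 + 1 + 2 + 2 + 2 + 3 + 3 + 4 = 18.

18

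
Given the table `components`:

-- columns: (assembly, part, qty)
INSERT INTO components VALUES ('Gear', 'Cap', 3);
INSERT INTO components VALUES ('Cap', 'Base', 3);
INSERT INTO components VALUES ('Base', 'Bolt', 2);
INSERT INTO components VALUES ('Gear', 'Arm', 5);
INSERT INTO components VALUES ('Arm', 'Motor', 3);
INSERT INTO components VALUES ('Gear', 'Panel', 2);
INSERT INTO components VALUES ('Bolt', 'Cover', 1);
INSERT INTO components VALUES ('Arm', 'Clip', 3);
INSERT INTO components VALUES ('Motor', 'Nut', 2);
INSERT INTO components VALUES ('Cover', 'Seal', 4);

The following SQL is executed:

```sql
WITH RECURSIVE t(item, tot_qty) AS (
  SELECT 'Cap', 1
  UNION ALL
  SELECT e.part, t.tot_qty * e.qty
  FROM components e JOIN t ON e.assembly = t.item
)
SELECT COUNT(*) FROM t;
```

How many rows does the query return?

5

Base: (Cap, tot_qty=1).
Iteration 1: components of {Cap} -> Base = 1*3 = 3.
Iteration 2: components of {Base} -> Bolt = 3*2 = 6.
Iteration 3: components of {Bolt} -> Cover = 6*1 = 6.
Iteration 4: components of {Cover} -> Seal = 6*4 = 24.
Iteration 5: no further components; recursion stops.
Total rows emitted: 5.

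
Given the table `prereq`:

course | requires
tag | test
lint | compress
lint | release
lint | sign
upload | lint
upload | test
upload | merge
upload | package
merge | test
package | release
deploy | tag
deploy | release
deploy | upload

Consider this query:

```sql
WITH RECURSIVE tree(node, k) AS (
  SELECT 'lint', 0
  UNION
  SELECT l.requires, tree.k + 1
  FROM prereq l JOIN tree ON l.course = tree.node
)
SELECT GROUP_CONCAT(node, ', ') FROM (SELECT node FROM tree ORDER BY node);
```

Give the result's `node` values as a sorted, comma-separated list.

Base: (lint, k=0).
Iteration 1: edges from {lint} -> (compress, k=1), (release, k=1), (sign, k=1).
Iteration 2: no outgoing edges from {compress,release,sign}; recursion stops.

compress, lint, release, sign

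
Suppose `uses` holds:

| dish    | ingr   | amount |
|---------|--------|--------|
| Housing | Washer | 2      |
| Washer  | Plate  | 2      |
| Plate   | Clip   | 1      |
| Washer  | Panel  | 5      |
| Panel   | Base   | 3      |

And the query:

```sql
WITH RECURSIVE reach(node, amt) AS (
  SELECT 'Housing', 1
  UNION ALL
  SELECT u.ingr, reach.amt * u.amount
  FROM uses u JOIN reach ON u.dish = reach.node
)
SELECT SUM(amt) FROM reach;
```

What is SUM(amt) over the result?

Base: (Housing, amt=1).
Iteration 1: components of {Housing} -> Washer = 1*2 = 2.
Iteration 2: components of {Washer} -> Panel = 2*5 = 10, Plate = 2*2 = 4.
Iteration 3: components of {Panel,Plate} -> Base = 10*3 = 30, Clip = 4*1 = 4.
Iteration 4: no further components; recursion stops.
SUM(amt) = 1 + 2 + 4 + 10 + 4 + 30 = 51.

51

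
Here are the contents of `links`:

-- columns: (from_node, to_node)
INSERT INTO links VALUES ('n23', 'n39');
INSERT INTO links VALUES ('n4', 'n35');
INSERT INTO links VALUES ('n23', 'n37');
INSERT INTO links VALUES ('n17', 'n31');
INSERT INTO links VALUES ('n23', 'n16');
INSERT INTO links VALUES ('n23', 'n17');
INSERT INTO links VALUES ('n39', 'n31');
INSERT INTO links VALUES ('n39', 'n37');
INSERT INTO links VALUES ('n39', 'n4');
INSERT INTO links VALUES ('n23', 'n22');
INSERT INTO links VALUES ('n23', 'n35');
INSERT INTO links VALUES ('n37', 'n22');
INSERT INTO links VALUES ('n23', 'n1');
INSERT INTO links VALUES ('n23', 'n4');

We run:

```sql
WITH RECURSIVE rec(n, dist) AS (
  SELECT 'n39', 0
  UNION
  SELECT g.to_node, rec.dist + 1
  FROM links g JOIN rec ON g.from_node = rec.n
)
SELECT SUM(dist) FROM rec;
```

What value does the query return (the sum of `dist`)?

Base: (n39, dist=0).
Iteration 1: edges from {n39} -> (n31, dist=1), (n37, dist=1), (n4, dist=1).
Iteration 2: edges from {n31,n37,n4} -> (n22, dist=2), (n35, dist=2).
Iteration 3: no outgoing edges from {n22,n35}; recursion stops.
SUM(dist) = 0 + 1 + 1 + 1 + 2 + 2 = 7.

7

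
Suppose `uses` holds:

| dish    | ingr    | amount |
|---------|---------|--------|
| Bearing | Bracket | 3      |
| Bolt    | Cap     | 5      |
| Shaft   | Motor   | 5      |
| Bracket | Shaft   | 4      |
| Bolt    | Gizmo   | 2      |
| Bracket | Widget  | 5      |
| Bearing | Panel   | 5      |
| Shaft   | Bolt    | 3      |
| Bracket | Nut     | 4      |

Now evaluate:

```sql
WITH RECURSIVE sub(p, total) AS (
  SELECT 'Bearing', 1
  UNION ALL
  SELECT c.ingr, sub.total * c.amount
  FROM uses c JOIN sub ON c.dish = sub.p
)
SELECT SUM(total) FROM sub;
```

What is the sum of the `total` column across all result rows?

396

Base: (Bearing, total=1).
Iteration 1: components of {Bearing} -> Bracket = 1*3 = 3, Panel = 1*5 = 5.
Iteration 2: components of {Bracket,Panel} -> Nut = 3*4 = 12, Shaft = 3*4 = 12, Widget = 3*5 = 15.
Iteration 3: components of {Nut,Shaft,Widget} -> Bolt = 12*3 = 36, Motor = 12*5 = 60.
Iteration 4: components of {Bolt,Motor} -> Cap = 36*5 = 180, Gizmo = 36*2 = 72.
Iteration 5: no further components; recursion stops.
SUM(total) = 1 + 3 + 5 + 12 + 15 + 12 + 36 + 60 + 72 + 180 = 396.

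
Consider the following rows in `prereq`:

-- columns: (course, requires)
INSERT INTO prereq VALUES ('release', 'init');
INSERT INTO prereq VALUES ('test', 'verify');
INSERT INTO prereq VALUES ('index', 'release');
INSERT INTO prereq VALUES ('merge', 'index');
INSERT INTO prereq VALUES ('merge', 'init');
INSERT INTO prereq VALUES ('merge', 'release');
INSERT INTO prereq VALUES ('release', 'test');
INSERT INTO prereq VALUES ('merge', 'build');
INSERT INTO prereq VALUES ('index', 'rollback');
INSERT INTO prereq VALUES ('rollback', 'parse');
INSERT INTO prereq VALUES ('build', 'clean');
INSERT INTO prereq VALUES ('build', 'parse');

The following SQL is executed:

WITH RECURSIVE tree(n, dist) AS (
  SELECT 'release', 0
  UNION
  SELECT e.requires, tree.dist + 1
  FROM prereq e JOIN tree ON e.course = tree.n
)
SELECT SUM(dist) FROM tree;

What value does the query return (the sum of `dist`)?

Base: (release, dist=0).
Iteration 1: edges from {release} -> (init, dist=1), (test, dist=1).
Iteration 2: edges from {init,test} -> (verify, dist=2).
Iteration 3: no outgoing edges from {verify}; recursion stops.
SUM(dist) = 0 + 1 + 1 + 2 = 4.

4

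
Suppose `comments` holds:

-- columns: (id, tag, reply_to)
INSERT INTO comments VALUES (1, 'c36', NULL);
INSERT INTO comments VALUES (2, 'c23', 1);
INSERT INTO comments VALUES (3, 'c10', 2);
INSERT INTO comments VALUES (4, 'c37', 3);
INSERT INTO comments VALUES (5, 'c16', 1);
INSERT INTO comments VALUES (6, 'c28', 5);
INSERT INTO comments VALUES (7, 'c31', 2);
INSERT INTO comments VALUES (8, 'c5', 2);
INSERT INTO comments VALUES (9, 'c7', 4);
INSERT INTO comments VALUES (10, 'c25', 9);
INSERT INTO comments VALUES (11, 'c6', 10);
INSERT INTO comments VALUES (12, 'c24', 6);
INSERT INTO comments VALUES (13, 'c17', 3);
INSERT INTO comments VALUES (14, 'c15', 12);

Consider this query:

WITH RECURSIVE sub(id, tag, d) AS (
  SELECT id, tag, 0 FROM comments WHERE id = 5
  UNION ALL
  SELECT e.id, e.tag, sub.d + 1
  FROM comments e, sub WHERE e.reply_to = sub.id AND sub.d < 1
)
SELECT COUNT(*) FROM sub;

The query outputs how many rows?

Base: id=5 (c16) at d 0.
Iteration 1: rows with reply_to in {5} -> c28 (id 6, d 1).
Iteration 2: d < 1 fails for all current rows; recursion stops.
Total rows emitted: 2.

2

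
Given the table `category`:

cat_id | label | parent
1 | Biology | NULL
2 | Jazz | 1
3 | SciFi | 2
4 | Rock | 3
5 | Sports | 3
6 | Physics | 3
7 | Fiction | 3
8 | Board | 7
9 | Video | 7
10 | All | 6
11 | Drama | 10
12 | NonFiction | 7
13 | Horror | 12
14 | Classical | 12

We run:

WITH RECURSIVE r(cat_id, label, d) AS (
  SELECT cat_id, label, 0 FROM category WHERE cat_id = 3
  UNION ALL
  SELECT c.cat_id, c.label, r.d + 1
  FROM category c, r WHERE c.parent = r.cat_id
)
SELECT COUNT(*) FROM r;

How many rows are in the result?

Base: cat_id=3 (SciFi) at d 0.
Iteration 1: rows with parent in {3} -> Rock (id 4, d 1), Sports (id 5, d 1), Physics (id 6, d 1), Fiction (id 7, d 1).
Iteration 2: rows with parent in {4,5,6,7} -> Board (id 8, d 2), Video (id 9, d 2), All (id 10, d 2), NonFiction (id 12, d 2).
Iteration 3: rows with parent in {8,9,10,12} -> Drama (id 11, d 3), Horror (id 13, d 3), Classical (id 14, d 3).
Iteration 4: no rows with parent in {11,13,14}; recursion stops.
Total rows emitted: 12.

12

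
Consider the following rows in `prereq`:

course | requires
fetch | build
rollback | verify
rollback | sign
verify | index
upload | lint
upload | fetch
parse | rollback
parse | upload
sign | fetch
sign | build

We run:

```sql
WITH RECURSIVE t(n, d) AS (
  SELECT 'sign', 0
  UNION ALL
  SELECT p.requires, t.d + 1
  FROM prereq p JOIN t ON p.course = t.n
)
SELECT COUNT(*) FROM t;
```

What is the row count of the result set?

Base: (sign, d=0).
Iteration 1: edges from {sign} -> (build, d=1), (fetch, d=1).
Iteration 2: edges from {build,fetch} -> (build, d=2).
Iteration 3: no outgoing edges from {build}; recursion stops.
Total rows emitted: 4.

4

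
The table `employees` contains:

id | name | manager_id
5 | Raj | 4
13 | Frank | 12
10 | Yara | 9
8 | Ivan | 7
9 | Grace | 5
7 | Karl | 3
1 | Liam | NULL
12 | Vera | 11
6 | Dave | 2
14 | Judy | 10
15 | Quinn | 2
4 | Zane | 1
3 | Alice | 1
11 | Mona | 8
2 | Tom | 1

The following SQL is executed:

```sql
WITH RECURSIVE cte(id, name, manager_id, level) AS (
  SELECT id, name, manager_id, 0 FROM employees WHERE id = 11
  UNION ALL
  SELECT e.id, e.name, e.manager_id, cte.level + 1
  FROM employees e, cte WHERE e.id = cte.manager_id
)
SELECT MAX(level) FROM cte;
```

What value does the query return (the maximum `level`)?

Base: id=11 (Mona), manager_id=8, level 0.
Iteration 1: join on id=8 -> Ivan (id 8, manager_id=7, level 1).
Iteration 2: join on id=7 -> Karl (id 7, manager_id=3, level 2).
Iteration 3: join on id=3 -> Alice (id 3, manager_id=1, level 3).
Iteration 4: join on id=1 -> Liam (id 1, manager_id=NULL, level 4).
Iteration 5: manager_id is NULL; no match; recursion stops.
level values: 0, 1, 2, 3, 4; the maximum is 4.

4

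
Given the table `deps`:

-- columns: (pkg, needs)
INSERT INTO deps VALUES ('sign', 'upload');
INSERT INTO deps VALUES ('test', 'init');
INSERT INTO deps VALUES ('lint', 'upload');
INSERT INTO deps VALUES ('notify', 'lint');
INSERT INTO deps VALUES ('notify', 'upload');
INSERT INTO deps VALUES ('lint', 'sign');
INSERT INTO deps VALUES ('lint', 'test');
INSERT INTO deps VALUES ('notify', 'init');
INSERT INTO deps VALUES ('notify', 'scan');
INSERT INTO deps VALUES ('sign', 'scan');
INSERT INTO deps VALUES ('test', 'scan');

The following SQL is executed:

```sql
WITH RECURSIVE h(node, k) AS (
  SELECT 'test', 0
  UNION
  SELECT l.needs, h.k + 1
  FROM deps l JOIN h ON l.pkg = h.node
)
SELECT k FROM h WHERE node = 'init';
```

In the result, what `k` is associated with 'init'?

Base: (test, k=0).
Iteration 1: edges from {test} -> (init, k=1), (scan, k=1).
Iteration 2: no outgoing edges from {init,scan}; recursion stops.

1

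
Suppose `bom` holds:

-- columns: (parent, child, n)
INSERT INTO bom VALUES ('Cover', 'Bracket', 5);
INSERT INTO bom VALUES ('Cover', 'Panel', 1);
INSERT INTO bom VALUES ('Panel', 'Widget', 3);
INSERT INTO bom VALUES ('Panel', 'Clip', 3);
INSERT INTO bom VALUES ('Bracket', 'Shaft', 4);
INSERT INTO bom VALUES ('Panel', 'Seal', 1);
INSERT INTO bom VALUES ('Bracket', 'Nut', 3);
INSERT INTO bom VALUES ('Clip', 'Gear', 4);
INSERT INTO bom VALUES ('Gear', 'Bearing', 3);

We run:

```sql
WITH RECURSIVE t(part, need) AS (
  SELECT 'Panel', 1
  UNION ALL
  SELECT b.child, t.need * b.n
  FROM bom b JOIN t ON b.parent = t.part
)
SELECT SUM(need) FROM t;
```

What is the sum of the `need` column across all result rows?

56

Base: (Panel, need=1).
Iteration 1: components of {Panel} -> Clip = 1*3 = 3, Seal = 1*1 = 1, Widget = 1*3 = 3.
Iteration 2: components of {Clip,Seal,Widget} -> Gear = 3*4 = 12.
Iteration 3: components of {Gear} -> Bearing = 12*3 = 36.
Iteration 4: no further components; recursion stops.
SUM(need) = 1 + 3 + 3 + 1 + 12 + 36 = 56.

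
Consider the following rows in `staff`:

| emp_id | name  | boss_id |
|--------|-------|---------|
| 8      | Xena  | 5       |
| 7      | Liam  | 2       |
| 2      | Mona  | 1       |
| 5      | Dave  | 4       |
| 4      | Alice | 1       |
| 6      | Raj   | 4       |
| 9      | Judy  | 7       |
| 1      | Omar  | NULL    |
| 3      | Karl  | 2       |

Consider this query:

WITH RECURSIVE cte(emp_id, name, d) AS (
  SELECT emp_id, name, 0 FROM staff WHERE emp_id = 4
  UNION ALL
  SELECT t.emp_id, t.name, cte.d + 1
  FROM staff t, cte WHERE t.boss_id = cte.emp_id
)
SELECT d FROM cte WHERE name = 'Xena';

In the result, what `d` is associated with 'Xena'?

Base: emp_id=4 (Alice) at d 0.
Iteration 1: rows with boss_id in {4} -> Dave (id 5, d 1), Raj (id 6, d 1).
Iteration 2: rows with boss_id in {5,6} -> Xena (id 8, d 2).
Iteration 3: no rows with boss_id in {8}; recursion stops.

2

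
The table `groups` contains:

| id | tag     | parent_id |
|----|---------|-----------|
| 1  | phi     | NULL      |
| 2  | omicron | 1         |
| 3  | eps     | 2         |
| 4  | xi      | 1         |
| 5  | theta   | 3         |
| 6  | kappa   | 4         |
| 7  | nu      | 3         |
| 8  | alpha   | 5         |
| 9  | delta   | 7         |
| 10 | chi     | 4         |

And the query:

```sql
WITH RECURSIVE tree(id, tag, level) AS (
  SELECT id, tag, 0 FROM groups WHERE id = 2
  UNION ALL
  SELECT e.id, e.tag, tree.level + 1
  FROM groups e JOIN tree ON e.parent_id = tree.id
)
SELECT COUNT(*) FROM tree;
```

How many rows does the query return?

Base: id=2 (omicron) at level 0.
Iteration 1: rows with parent_id in {2} -> eps (id 3, level 1).
Iteration 2: rows with parent_id in {3} -> theta (id 5, level 2), nu (id 7, level 2).
Iteration 3: rows with parent_id in {5,7} -> alpha (id 8, level 3), delta (id 9, level 3).
Iteration 4: no rows with parent_id in {8,9}; recursion stops.
Total rows emitted: 6.

6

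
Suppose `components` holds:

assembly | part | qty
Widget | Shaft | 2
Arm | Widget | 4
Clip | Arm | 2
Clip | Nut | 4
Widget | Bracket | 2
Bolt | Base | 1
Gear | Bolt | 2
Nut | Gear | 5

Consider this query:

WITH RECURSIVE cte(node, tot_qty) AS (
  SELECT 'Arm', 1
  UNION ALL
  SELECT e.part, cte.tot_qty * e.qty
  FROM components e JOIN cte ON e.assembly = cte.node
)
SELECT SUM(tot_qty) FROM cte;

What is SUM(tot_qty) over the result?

Base: (Arm, tot_qty=1).
Iteration 1: components of {Arm} -> Widget = 1*4 = 4.
Iteration 2: components of {Widget} -> Bracket = 4*2 = 8, Shaft = 4*2 = 8.
Iteration 3: no further components; recursion stops.
SUM(tot_qty) = 1 + 4 + 8 + 8 = 21.

21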